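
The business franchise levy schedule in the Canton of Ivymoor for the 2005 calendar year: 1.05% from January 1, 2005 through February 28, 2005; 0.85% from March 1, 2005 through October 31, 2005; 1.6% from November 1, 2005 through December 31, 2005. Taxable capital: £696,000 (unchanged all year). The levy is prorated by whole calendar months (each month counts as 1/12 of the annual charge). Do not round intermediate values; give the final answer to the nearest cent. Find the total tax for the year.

£7,018.00

January 1 – February 28, 2005: 2 months at 1.05% → £696,000 × 1.05% × 2/12 = £1,218.0000
March 1 – October 31, 2005: 8 months at 0.85% → £696,000 × 0.85% × 8/12 = £3,944.0000
November 1 – December 31, 2005: 2 months at 1.6% → £696,000 × 1.6% × 2/12 = £1,856.0000
Total = £7,018.0000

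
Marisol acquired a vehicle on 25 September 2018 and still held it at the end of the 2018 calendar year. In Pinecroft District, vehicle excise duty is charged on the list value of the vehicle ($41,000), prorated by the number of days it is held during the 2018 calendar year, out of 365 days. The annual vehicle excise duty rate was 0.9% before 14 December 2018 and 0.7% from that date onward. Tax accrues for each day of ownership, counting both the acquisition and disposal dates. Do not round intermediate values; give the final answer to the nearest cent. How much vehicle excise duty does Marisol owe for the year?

25 September – 13 December 2018: 80 days at 0.9% → $41,000 × 0.9% × 80/365 = $80.8767
14 December – 31 December 2018: 18 days at 0.7% → $41,000 × 0.7% × 18/365 = $14.1534
Total = $95.0301

$95.03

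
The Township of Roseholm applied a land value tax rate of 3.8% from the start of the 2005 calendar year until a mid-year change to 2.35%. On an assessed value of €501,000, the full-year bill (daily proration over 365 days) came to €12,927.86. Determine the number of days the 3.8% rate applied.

Let d = days at the first rate; then 365 − d days at the second rate.
€501,000 × [3.8%·d + 2.35%·(365−d)] / 365 = €12,927.86
Solving gives d = 58, so the new rate took effect on February 28, 2005.

58 days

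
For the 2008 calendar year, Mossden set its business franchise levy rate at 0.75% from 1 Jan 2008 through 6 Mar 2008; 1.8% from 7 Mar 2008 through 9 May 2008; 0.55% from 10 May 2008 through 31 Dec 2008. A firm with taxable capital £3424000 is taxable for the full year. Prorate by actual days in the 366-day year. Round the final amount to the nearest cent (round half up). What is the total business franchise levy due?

1 Jan – 6 Mar 2008: 66 days at 0.75% → £3424000 × 0.75% × 66/366 = £4630.8197
7 Mar – 9 May 2008: 64 days at 1.8% → £3424000 × 1.8% × 64/366 = £10777.1803
10 May – 31 Dec 2008: 236 days at 0.55% → £3424000 × 0.55% × 236/366 = £12143.0383
Total = £27551.0383

£27551.04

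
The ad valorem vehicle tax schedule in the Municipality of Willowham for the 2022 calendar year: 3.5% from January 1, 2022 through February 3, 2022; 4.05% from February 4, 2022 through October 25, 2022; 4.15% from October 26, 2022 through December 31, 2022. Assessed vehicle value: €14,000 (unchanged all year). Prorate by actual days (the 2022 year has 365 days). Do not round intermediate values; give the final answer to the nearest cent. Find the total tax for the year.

€562.40

January 1 – February 3, 2022: 34 days at 3.5% → €14,000 × 3.5% × 34/365 = €45.6438
February 4 – October 25, 2022: 264 days at 4.05% → €14,000 × 4.05% × 264/365 = €410.1041
October 26 – December 31, 2022: 67 days at 4.15% → €14,000 × 4.15% × 67/365 = €106.6493
Total = €562.3973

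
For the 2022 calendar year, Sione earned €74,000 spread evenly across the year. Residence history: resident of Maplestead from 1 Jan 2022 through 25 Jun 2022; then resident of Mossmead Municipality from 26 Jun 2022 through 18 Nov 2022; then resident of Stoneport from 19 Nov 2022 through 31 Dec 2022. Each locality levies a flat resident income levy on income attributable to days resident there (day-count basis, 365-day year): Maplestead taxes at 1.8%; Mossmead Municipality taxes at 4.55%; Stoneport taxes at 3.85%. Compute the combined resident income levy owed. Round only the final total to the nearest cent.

Maplestead, 1 Jan – 25 Jun 2022: 176 days → €74,000 × 1.8% × 176/365 = €642.2795
Mossmead Municipality, 26 Jun – 18 Nov 2022: 146 days → €74,000 × 4.55% × 146/365 = €1,346.8000
Stoneport, 19 Nov – 31 Dec 2022: 43 days → €74,000 × 3.85% × 43/365 = €335.6356
Total = €2,324.7151

€2,324.72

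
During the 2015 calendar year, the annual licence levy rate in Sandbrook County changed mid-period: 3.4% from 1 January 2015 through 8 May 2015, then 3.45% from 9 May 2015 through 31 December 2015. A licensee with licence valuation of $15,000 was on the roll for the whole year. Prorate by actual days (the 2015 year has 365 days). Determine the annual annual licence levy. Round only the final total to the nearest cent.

$514.87

1 January – 8 May 2015: 128 days at 3.4% → $15,000 × 3.4% × 128/365 = $178.8493
9 May – 31 December 2015: 237 days at 3.45% → $15,000 × 3.45% × 237/365 = $336.0205
Total = $514.8699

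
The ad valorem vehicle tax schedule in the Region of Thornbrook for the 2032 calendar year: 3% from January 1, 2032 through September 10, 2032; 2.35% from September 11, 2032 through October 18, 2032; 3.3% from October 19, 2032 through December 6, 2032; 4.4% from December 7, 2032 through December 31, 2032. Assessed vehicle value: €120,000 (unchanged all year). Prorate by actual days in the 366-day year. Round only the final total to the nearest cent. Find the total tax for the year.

€3,681.97

January 1 – September 10, 2032: 254 days at 3% → €120,000 × 3% × 254/366 = €2,498.3607
September 11 – October 18, 2032: 38 days at 2.35% → €120,000 × 2.35% × 38/366 = €292.7869
October 19 – December 6, 2032: 49 days at 3.3% → €120,000 × 3.3% × 49/366 = €530.1639
December 7 – December 31, 2032: 25 days at 4.4% → €120,000 × 4.4% × 25/366 = €360.6557
Total = €3,681.9672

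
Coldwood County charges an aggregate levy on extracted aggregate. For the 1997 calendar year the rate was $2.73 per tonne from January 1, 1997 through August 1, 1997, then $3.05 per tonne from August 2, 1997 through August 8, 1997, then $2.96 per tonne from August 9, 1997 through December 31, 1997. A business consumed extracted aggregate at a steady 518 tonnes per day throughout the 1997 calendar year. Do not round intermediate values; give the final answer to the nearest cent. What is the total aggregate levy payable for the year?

$534,596.72

January 1 – August 1, 1997: 213 days × 518 tonnes/day = 110,334 tonnes at $2.73/tonne → $301,211.82
August 2 – August 8, 1997: 7 days × 518 tonnes/day = 3,626 tonnes at $3.05/tonne → $11,059.30
August 9 – December 31, 1997: 145 days × 518 tonnes/day = 75,110 tonnes at $2.96/tonne → $222,325.60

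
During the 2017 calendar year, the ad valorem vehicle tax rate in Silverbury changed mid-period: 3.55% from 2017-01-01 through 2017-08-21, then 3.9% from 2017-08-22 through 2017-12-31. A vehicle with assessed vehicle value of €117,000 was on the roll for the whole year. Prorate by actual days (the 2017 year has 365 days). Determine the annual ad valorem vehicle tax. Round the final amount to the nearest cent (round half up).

€4,301.59

2017-01-01 to 2017-08-21: 233 days at 3.55% → €117,000 × 3.55% × 233/365 = €2,651.4123
2017-08-22 to 2017-12-31: 132 days at 3.9% → €117,000 × 3.9% × 132/365 = €1,650.1808
Total = €4,301.5932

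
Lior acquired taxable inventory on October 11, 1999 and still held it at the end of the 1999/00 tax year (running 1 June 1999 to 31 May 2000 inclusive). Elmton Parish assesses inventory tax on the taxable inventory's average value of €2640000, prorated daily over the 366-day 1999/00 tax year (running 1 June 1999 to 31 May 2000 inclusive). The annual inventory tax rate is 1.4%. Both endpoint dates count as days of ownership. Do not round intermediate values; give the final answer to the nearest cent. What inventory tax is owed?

€23630.16

Days held (October 11, 1999 – May 31, 2000): 234 out of 366
Tax = €2640000 × 1.4% × 234/366 = €23630.1639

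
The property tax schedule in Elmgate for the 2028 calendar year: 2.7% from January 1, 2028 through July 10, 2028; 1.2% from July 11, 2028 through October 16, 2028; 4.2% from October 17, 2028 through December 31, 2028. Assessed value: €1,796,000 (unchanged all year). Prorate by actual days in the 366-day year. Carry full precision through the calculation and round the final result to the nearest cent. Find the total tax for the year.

€46,872.66

January 1 – July 10, 2028: 192 days at 2.7% → €1,796,000 × 2.7% × 192/366 = €25,438.4262
July 11 – October 16, 2028: 98 days at 1.2% → €1,796,000 × 1.2% × 98/366 = €5,770.7541
October 17 – December 31, 2028: 76 days at 4.2% → €1,796,000 × 4.2% × 76/366 = €15,663.4754
Total = €46,872.6557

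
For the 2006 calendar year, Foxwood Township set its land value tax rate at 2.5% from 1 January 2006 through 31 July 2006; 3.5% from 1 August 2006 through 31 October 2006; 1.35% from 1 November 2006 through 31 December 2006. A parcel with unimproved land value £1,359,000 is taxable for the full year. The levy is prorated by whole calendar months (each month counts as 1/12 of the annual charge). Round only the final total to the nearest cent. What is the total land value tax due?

£34,767.75

1 January – 31 July 2006: 7 months at 2.5% → £1,359,000 × 2.5% × 7/12 = £19,818.7500
1 August – 31 October 2006: 3 months at 3.5% → £1,359,000 × 3.5% × 3/12 = £11,891.2500
1 November – 31 December 2006: 2 months at 1.35% → £1,359,000 × 1.35% × 2/12 = £3,057.7500
Total = £34,767.7500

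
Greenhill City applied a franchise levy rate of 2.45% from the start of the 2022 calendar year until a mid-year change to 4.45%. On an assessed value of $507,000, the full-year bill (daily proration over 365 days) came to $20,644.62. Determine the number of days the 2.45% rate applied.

Let d = days at the first rate; then 365 − d days at the second rate.
$507,000 × [2.45%·d + 4.45%·(365−d)] / 365 = $20,644.62
Solving gives d = 69, so the new rate took effect on 11 March 2022.

69 days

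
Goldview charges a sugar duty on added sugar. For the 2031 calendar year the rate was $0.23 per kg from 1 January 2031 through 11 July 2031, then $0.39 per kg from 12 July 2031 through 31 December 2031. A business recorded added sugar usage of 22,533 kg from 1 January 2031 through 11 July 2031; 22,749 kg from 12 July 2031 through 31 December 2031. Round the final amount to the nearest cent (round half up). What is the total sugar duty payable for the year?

1 January – 11 July 2031: 22,533 kg at $0.23/kg → $5182.59
12 July – 31 December 2031: 22,749 kg at $0.39/kg → $8872.11

$14054.70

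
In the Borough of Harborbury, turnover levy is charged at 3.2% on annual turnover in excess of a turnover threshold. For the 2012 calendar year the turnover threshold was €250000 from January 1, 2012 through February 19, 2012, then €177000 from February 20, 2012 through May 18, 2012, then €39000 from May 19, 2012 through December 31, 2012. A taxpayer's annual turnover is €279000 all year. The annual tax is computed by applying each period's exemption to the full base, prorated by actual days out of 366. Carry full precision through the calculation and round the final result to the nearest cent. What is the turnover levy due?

€5683.76

January 1 – February 19, 2012: 50 days, exemption €250000 → (€279000 − €250000) × 3.2% × 50/366 = €126.7760
February 20 – May 18, 2012: 89 days, exemption €177000 → (€279000 − €177000) × 3.2% × 89/366 = €793.7049
May 19 – December 31, 2012: 227 days, exemption €39000 → (€279000 − €39000) × 3.2% × 227/366 = €4763.2787
Total = €5683.7596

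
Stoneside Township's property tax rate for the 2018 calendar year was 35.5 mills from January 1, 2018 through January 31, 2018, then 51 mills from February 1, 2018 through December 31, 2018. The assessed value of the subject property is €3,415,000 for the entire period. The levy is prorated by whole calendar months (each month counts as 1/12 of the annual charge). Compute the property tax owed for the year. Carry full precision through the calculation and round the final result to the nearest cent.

€169,753.96

January 1 – January 31, 2018: 1 month at 35.5 mills → €3,415,000 × 3.55% × 1/12 = €10,102.7083
February 1 – December 31, 2018: 11 months at 51 mills → €3,415,000 × 5.1% × 11/12 = €159,651.2500
Total = €169,753.9583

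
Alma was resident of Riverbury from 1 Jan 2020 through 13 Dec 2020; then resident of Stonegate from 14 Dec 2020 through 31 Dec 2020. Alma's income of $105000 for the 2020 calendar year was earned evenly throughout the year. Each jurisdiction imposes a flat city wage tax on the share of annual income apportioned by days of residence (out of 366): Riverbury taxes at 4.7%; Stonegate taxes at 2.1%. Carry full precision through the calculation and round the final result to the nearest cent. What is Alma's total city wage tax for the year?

$4800.74

Riverbury, 1 Jan – 13 Dec 2020: 348 days → $105000 × 4.7% × 348/366 = $4692.2951
Stonegate, 14 Dec – 31 Dec 2020: 18 days → $105000 × 2.1% × 18/366 = $108.4426
Total = $4800.7377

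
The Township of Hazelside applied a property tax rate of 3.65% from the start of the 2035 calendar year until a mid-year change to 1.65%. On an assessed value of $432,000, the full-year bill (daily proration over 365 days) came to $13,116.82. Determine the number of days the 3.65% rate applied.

253 days

Let d = days at the first rate; then 365 − d days at the second rate.
$432,000 × [3.65%·d + 1.65%·(365−d)] / 365 = $13,116.82
Solving gives d = 253, so the new rate took effect on 11 September 2035.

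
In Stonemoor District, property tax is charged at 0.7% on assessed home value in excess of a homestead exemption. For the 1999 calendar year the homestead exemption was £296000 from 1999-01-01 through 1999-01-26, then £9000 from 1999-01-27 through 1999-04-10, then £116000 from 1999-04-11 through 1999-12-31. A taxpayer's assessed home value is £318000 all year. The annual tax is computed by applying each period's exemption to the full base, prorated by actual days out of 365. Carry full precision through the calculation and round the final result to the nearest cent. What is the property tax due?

1999-01-01 to 1999-01-26: 26 days, exemption £296000 → (£318000 − £296000) × 0.7% × 26/365 = £10.9699
1999-01-27 to 1999-04-10: 74 days, exemption £9000 → (£318000 − £9000) × 0.7% × 74/365 = £438.5260
1999-04-11 to 1999-12-31: 265 days, exemption £116000 → (£318000 − £116000) × 0.7% × 265/365 = £1026.6027
Total = £1476.0986

£1476.10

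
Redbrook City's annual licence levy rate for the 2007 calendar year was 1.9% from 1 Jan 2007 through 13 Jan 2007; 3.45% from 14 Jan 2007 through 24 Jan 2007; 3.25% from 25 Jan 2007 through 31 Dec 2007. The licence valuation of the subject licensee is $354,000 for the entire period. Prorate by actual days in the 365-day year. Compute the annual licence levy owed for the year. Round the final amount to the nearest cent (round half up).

$11,356.13

1 Jan – 13 Jan 2007: 13 days at 1.9% → $354,000 × 1.9% × 13/365 = $239.5562
14 Jan – 24 Jan 2007: 11 days at 3.45% → $354,000 × 3.45% × 11/365 = $368.0630
25 Jan – 31 Dec 2007: 341 days at 3.25% → $354,000 × 3.25% × 341/365 = $10,748.5068
Total = $11,356.1260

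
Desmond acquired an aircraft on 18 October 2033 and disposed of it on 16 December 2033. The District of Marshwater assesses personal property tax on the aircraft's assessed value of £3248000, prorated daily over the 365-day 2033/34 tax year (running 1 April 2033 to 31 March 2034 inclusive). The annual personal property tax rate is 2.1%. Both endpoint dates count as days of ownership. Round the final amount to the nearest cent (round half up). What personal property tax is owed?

Days held (18 October – 16 December 2033): 60 out of 365
Tax = £3248000 × 2.1% × 60/365 = £11212.2740

£11212.27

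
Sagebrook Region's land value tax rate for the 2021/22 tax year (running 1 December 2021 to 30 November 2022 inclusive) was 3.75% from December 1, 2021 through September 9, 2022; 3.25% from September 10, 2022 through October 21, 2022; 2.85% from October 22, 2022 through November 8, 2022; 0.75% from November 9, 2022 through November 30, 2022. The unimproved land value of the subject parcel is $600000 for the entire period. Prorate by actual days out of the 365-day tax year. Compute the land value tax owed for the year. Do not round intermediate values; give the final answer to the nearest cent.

$20803.56

December 1, 2021 – September 9, 2022: 283 days at 3.75% → $600000 × 3.75% × 283/365 = $17445.2055
September 10 – October 21, 2022: 42 days at 3.25% → $600000 × 3.25% × 42/365 = $2243.8356
October 22 – November 8, 2022: 18 days at 2.85% → $600000 × 2.85% × 18/365 = $843.2877
November 9 – November 30, 2022: 22 days at 0.75% → $600000 × 0.75% × 22/365 = $271.2329
Total = $20803.5616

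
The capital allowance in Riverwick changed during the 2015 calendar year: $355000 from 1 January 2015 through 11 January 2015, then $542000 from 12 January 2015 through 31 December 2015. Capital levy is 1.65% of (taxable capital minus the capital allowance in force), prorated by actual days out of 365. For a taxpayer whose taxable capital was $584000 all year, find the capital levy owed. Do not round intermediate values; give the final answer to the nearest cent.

$785.99

1 January – 11 January 2015: 11 days, exemption $355000 → ($584000 − $355000) × 1.65% × 11/365 = $113.8726
12 January – 31 December 2015: 354 days, exemption $542000 → ($584000 − $542000) × 1.65% × 354/365 = $672.1151
Total = $785.9877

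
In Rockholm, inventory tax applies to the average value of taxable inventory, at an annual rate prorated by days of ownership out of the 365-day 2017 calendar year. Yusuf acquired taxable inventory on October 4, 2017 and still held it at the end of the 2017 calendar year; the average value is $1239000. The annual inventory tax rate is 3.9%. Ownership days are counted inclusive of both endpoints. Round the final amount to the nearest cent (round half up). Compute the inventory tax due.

$11782.38

Days held (October 4 – December 31, 2017): 89 out of 365
Tax = $1239000 × 3.9% × 89/365 = $11782.3808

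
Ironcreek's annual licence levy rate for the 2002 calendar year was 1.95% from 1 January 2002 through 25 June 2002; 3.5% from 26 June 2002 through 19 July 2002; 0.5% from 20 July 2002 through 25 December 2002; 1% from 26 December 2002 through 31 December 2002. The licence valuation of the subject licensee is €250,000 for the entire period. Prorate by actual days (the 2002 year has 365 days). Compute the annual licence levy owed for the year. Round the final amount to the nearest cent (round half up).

€3,511.64

1 January – 25 June 2002: 176 days at 1.95% → €250,000 × 1.95% × 176/365 = €2,350.6849
26 June – 19 July 2002: 24 days at 3.5% → €250,000 × 3.5% × 24/365 = €575.3425
20 July – 25 December 2002: 159 days at 0.5% → €250,000 × 0.5% × 159/365 = €544.5205
26 December – 31 December 2002: 6 days at 1% → €250,000 × 1% × 6/365 = €41.0959
Total = €3,511.6438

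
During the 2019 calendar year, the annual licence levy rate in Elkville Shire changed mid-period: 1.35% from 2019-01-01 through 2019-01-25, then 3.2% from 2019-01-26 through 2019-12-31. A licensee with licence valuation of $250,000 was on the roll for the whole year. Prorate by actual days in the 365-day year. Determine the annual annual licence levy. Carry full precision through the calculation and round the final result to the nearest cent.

2019-01-01 to 2019-01-25: 25 days at 1.35% → $250,000 × 1.35% × 25/365 = $231.1644
2019-01-26 to 2019-12-31: 340 days at 3.2% → $250,000 × 3.2% × 340/365 = $7,452.0548
Total = $7,683.2192

$7,683.22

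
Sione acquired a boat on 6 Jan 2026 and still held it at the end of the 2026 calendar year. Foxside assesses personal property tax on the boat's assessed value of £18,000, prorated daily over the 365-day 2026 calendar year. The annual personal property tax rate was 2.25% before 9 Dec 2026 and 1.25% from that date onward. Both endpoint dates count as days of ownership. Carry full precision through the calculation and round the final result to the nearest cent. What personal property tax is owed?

6 Jan – 8 Dec 2026: 337 days at 2.25% → £18,000 × 2.25% × 337/365 = £373.9315
9 Dec – 31 Dec 2026: 23 days at 1.25% → £18,000 × 1.25% × 23/365 = £14.1781
Total = £388.1096

£388.11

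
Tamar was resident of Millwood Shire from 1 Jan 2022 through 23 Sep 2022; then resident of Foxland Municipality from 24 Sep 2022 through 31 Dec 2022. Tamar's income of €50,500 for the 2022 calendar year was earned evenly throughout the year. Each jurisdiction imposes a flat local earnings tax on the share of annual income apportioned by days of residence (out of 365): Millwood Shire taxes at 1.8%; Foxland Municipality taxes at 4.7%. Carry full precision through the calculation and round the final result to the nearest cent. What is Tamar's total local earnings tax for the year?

€1,306.22

Millwood Shire, 1 Jan – 23 Sep 2022: 266 days → €50,500 × 1.8% × 266/365 = €662.4493
Foxland Municipality, 24 Sep – 31 Dec 2022: 99 days → €50,500 × 4.7% × 99/365 = €643.7712
Total = €1,306.2205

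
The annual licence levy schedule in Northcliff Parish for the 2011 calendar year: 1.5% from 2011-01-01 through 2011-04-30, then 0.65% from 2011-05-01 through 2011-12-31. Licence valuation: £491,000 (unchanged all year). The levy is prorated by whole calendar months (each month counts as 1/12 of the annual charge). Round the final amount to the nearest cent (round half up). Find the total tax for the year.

2011-01-01 to 2011-04-30: 4 months at 1.5% → £491,000 × 1.5% × 4/12 = £2,455.0000
2011-05-01 to 2011-12-31: 8 months at 0.65% → £491,000 × 0.65% × 8/12 = £2,127.6667
Total = £4,582.6667

£4,582.67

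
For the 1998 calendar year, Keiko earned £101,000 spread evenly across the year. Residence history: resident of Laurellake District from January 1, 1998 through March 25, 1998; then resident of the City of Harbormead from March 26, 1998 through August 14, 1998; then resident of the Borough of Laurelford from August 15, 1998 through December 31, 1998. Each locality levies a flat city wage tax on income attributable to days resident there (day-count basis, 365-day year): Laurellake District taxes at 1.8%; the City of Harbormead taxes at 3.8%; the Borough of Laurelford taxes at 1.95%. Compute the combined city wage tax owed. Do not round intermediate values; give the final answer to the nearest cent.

£2,661.56

Laurellake District, January 1 – March 25, 1998: 84 days → £101,000 × 1.8% × 84/365 = £418.3890
The City of Harbormead, March 26 – August 14, 1998: 142 days → £101,000 × 3.8% × 142/365 = £1,493.1397
The Borough of Laurelford, August 15 – December 31, 1998: 139 days → £101,000 × 1.95% × 139/365 = £750.0288
Total = £2,661.5575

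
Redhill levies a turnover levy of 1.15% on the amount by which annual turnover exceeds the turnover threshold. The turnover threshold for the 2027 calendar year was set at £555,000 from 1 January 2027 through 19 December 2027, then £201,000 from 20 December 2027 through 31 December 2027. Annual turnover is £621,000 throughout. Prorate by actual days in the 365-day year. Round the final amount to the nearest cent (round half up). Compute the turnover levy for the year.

1 January – 19 December 2027: 353 days, exemption £555,000 → (£621,000 − £555,000) × 1.15% × 353/365 = £734.0466
20 December – 31 December 2027: 12 days, exemption £201,000 → (£621,000 − £201,000) × 1.15% × 12/365 = £158.7945
Total = £892.8411

£892.84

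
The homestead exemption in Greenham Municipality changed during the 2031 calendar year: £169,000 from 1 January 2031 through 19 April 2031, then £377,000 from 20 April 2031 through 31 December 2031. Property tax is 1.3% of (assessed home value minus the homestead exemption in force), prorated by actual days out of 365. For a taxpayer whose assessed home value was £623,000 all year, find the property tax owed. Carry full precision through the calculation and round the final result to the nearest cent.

1 January – 19 April 2031: 109 days, exemption £169,000 → (£623,000 − £169,000) × 1.3% × 109/365 = £1,762.5151
20 April – 31 December 2031: 256 days, exemption £377,000 → (£623,000 − £377,000) × 1.3% × 256/365 = £2,242.9808
Total = £4,005.4959

£4,005.50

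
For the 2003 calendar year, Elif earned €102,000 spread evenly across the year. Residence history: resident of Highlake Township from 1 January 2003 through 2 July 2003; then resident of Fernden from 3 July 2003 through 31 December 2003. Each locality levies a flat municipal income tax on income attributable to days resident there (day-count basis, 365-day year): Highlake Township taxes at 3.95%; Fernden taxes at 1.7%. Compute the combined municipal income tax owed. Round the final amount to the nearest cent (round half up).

Highlake Township, 1 January – 2 July 2003: 183 days → €102,000 × 3.95% × 183/365 = €2,020.0192
Fernden, 3 July – 31 December 2003: 182 days → €102,000 × 1.7% × 182/365 = €864.6247
Total = €2,884.6438

€2,884.64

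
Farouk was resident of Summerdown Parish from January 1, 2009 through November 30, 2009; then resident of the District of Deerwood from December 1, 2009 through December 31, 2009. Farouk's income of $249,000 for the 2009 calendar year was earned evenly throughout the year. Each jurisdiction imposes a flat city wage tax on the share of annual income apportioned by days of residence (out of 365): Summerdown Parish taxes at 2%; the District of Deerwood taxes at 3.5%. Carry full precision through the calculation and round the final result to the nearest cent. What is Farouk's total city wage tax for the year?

Summerdown Parish, January 1 – November 30, 2009: 334 days → $249,000 × 2% × 334/365 = $4,557.0411
The District of Deerwood, December 1 – December 31, 2009: 31 days → $249,000 × 3.5% × 31/365 = $740.1781
Total = $5,297.2192

$5,297.22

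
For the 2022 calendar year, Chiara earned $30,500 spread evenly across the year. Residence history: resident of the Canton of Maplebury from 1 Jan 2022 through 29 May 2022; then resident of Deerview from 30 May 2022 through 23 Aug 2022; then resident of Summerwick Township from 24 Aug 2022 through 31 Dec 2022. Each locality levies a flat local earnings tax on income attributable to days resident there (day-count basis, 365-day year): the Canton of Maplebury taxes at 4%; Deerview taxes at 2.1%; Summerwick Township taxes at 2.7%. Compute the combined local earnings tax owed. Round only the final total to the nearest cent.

The Canton of Maplebury, 1 Jan – 29 May 2022: 149 days → $30,500 × 4% × 149/365 = $498.0274
Deerview, 30 May – 23 Aug 2022: 86 days → $30,500 × 2.1% × 86/365 = $150.9123
Summerwick Township, 24 Aug – 31 Dec 2022: 130 days → $30,500 × 2.7% × 130/365 = $293.3014
Total = $942.2411

$942.24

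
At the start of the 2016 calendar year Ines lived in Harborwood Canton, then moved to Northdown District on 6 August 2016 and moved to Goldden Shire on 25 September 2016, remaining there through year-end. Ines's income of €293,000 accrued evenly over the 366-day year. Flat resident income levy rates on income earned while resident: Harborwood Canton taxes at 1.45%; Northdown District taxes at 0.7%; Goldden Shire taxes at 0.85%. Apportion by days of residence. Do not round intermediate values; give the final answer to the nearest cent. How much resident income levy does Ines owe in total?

€3,477.57

Harborwood Canton, 1 January – 5 August 2016: 218 days → €293,000 × 1.45% × 218/366 = €2,530.5273
Northdown District, 6 August – 24 September 2016: 50 days → €293,000 × 0.7% × 50/366 = €280.1913
Goldden Shire, 25 September – 31 December 2016: 98 days → €293,000 × 0.85% × 98/366 = €666.8552
Total = €3,477.5738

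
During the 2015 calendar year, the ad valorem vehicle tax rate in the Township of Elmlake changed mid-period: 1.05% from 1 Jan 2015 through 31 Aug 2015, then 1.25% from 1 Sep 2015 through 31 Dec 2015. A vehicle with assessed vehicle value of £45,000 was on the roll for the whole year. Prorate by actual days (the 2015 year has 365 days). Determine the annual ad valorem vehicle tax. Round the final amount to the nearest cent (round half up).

1 Jan – 31 Aug 2015: 243 days at 1.05% → £45,000 × 1.05% × 243/365 = £314.5685
1 Sep – 31 Dec 2015: 122 days at 1.25% → £45,000 × 1.25% × 122/365 = £188.0137
Total = £502.5822

£502.58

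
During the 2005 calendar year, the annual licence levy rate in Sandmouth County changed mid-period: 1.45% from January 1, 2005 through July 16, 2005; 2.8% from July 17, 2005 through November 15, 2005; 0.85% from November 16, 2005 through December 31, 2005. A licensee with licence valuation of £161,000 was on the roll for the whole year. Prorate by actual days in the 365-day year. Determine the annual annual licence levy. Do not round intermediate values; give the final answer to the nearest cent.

January 1 – July 16, 2005: 197 days at 1.45% → £161,000 × 1.45% × 197/365 = £1,259.9904
July 17 – November 15, 2005: 122 days at 2.8% → £161,000 × 2.8% × 122/365 = £1,506.7836
November 16 – December 31, 2005: 46 days at 0.85% → £161,000 × 0.85% × 46/365 = £172.4685
Total = £2,939.2425

£2,939.24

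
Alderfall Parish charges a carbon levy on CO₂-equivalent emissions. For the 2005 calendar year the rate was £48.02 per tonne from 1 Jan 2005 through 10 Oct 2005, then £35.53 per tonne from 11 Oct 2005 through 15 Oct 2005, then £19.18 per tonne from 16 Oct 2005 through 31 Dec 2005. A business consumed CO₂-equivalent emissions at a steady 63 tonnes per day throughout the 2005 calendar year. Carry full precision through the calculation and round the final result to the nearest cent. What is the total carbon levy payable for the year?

£960,382.71

1 Jan – 10 Oct 2005: 283 days × 63 tonnes/day = 17,829 tonnes at £48.02/tonne → £856,148.58
11 Oct – 15 Oct 2005: 5 days × 63 tonnes/day = 315 tonnes at £35.53/tonne → £11,191.95
16 Oct – 31 Dec 2005: 77 days × 63 tonnes/day = 4,851 tonnes at £19.18/tonne → £93,042.18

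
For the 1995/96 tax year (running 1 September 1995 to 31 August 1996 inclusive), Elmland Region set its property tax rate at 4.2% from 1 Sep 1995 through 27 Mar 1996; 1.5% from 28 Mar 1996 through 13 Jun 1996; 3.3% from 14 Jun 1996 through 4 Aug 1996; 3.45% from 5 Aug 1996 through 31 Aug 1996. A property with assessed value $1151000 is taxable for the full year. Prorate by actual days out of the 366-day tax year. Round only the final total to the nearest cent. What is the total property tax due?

$39610.44

1 Sep 1995 – 27 Mar 1996: 209 days at 4.2% → $1151000 × 4.2% × 209/366 = $27605.1311
28 Mar – 13 Jun 1996: 78 days at 1.5% → $1151000 × 1.5% × 78/366 = $3679.4262
14 Jun – 4 Aug 1996: 52 days at 3.3% → $1151000 × 3.3% × 52/366 = $5396.4918
5 Aug – 31 Aug 1996: 27 days at 3.45% → $1151000 × 3.45% × 27/366 = $2929.3893
Total = $39610.4385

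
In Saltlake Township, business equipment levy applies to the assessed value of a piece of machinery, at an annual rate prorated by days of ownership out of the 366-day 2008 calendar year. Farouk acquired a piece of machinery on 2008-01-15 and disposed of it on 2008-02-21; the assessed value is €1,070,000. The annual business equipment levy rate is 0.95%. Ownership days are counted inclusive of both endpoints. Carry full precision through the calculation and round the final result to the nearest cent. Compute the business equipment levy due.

€1,055.38

Days held (2008-01-15 to 2008-02-21): 38 out of 366
Tax = €1,070,000 × 0.95% × 38/366 = €1,055.3825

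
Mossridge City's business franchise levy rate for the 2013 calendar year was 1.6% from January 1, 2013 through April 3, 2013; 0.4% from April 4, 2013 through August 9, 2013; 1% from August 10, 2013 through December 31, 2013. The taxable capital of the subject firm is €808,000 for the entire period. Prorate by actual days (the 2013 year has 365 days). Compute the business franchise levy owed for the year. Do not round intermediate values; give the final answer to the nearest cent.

€7,615.12

January 1 – April 3, 2013: 93 days at 1.6% → €808,000 × 1.6% × 93/365 = €3,293.9836
April 4 – August 9, 2013: 128 days at 0.4% → €808,000 × 0.4% × 128/365 = €1,133.4137
August 10 – December 31, 2013: 144 days at 1% → €808,000 × 1% × 144/365 = €3,187.7260
Total = €7,615.1233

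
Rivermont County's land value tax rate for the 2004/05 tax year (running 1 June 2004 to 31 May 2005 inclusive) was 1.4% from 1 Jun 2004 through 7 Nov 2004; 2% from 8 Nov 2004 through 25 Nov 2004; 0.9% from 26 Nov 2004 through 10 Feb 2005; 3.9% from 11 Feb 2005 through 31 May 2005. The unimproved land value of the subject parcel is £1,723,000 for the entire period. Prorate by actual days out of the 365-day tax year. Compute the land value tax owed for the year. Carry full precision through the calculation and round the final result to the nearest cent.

£35,795.92

1 Jun – 7 Nov 2004: 160 days at 1.4% → £1,723,000 × 1.4% × 160/365 = £10,574.0274
8 Nov – 25 Nov 2004: 18 days at 2% → £1,723,000 × 2% × 18/365 = £1,699.3973
26 Nov 2004 – 10 Feb 2005: 77 days at 0.9% → £1,723,000 × 0.9% × 77/365 = £3,271.3397
11 Feb – 31 May 2005: 110 days at 3.9% → £1,723,000 × 3.9% × 110/365 = £20,251.1507
Total = £35,795.9151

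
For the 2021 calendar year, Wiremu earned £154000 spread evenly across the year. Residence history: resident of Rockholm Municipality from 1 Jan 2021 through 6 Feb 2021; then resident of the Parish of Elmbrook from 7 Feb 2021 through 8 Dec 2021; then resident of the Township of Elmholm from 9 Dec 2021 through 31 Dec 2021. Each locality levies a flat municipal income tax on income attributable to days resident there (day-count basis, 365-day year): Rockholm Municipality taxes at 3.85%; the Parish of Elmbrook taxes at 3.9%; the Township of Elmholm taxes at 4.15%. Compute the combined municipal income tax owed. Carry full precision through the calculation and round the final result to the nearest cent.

£6022.45

Rockholm Municipality, 1 Jan – 6 Feb 2021: 37 days → £154000 × 3.85% × 37/365 = £601.0219
The Parish of Elmbrook, 7 Feb – 8 Dec 2021: 305 days → £154000 × 3.9% × 305/365 = £5018.7123
The Township of Elmholm, 9 Dec – 31 Dec 2021: 23 days → £154000 × 4.15% × 23/365 = £402.7205
Total = £6022.4548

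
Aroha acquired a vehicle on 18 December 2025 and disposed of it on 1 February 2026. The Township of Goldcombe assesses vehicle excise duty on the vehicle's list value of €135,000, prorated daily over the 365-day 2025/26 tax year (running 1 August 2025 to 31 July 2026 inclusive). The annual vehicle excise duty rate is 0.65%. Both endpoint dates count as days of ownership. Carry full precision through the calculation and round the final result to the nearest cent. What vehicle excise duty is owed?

Days held (18 December 2025 – 1 February 2026): 46 out of 365
Tax = €135,000 × 0.65% × 46/365 = €110.5890

€110.59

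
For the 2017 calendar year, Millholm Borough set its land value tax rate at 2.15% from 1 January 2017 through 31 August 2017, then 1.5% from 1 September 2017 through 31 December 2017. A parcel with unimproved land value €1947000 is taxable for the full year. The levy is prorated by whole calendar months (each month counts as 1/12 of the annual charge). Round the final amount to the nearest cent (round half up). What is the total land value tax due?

1 January – 31 August 2017: 8 months at 2.15% → €1947000 × 2.15% × 8/12 = €27907.0000
1 September – 31 December 2017: 4 months at 1.5% → €1947000 × 1.5% × 4/12 = €9735.0000
Total = €37642.0000

€37642.00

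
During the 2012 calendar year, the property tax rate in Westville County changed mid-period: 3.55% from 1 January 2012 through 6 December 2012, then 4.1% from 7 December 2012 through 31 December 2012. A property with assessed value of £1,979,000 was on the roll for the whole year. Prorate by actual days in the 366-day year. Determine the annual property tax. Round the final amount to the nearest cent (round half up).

£70,997.98

1 January – 6 December 2012: 341 days at 3.55% → £1,979,000 × 3.55% × 341/366 = £65,455.6954
7 December – 31 December 2012: 25 days at 4.1% → £1,979,000 × 4.1% × 25/366 = £5,542.2814
Total = £70,997.9768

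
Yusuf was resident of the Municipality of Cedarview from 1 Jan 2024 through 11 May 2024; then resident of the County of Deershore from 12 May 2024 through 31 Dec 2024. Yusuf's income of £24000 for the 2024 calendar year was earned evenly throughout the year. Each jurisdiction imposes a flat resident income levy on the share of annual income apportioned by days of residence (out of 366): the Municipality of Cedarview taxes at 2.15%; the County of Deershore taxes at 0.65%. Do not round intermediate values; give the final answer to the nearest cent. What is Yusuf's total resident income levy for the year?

£285.84

The Municipality of Cedarview, 1 Jan – 11 May 2024: 132 days → £24000 × 2.15% × 132/366 = £186.0984
The County of Deershore, 12 May – 31 Dec 2024: 234 days → £24000 × 0.65% × 234/366 = £99.7377
Total = £285.8361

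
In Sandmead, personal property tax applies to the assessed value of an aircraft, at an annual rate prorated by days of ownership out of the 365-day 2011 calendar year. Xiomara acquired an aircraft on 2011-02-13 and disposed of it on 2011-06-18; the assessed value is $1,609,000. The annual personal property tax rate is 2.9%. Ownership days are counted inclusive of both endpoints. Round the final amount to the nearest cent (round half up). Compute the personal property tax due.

$16,107.63

Days held (2011-02-13 to 2011-06-18): 126 out of 365
Tax = $1,609,000 × 2.9% × 126/365 = $16,107.6329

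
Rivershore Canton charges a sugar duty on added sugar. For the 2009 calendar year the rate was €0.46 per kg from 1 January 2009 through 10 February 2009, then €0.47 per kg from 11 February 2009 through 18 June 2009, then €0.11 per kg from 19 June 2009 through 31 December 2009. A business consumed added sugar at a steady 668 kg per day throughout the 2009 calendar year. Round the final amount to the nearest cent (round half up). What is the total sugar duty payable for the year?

1 January – 10 February 2009: 41 days × 668 kg/day = 27,388 kg at €0.46/kg → €12,598.48
11 February – 18 June 2009: 128 days × 668 kg/day = 85,504 kg at €0.47/kg → €40,186.88
19 June – 31 December 2009: 196 days × 668 kg/day = 130,928 kg at €0.11/kg → €14,402.08

€67,187.44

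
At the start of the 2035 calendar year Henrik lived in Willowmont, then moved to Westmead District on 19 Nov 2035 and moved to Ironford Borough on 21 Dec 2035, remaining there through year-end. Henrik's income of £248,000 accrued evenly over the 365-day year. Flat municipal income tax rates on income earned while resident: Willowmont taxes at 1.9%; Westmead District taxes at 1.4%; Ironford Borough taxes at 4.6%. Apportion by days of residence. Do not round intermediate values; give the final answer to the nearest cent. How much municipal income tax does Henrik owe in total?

£4,805.08

Willowmont, 1 Jan – 18 Nov 2035: 322 days → £248,000 × 1.9% × 322/365 = £4,156.8877
Westmead District, 19 Nov – 20 Dec 2035: 32 days → £248,000 × 1.4% × 32/365 = £304.3945
Ironford Borough, 21 Dec – 31 Dec 2035: 11 days → £248,000 × 4.6% × 11/365 = £343.8027
Total = £4,805.0849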